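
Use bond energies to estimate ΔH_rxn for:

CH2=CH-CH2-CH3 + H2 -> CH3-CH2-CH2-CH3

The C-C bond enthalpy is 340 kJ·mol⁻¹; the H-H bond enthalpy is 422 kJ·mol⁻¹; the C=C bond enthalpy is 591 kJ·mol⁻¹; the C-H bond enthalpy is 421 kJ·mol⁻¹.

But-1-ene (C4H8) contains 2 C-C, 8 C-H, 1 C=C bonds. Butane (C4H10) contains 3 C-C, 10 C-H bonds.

ΔH ≈ −169 kJ

Bonds broken (reactants):
  C-C: 2 × 340 = 680
  C-H: 8 × 421 = 3368
  C=C: 1 × 591 = 591
  H-H: 1 × 422 = 422
  Σ(broken) = 5061 kJ
Bonds formed (products):
  C-C: 3 × 340 = 1020
  C-H: 10 × 421 = 4210
  Σ(formed) = 5230 kJ
ΔH = Σ(broken) − Σ(formed) = 5061 − 5230 = −169 kJ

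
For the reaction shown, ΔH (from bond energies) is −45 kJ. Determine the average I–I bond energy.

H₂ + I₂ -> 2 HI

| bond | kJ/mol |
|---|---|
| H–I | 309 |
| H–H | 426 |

D(I–I) ≈ 147 kJ/mol

Let D be the I–I bond energy.
Σ(broken) = 1×426 + 1×D = 426 + D
Σ(formed) = 2×309 = 618
ΔH = Σ(broken) − Σ(formed) = (426 + D) − (618) = −192 + D
Setting this equal to −45 kJ gives D = 147 kJ/mol.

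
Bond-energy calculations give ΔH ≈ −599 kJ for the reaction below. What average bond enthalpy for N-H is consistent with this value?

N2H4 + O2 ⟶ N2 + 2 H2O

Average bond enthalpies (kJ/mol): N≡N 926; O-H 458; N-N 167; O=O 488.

D(N-H) ≈ 376 kJ/mol

Let D be the N-H bond energy.
Σ(broken) = 4×D + 1×167 + 1×488 = 655 + 4D
Σ(formed) = 1×926 + 4×458 = 2758
ΔH = Σ(broken) − Σ(formed) = (655 + 4D) − (2758) = −2103 + 4D
Setting this equal to −599 kJ gives 4D = 1504, so D = 376 kJ/mol.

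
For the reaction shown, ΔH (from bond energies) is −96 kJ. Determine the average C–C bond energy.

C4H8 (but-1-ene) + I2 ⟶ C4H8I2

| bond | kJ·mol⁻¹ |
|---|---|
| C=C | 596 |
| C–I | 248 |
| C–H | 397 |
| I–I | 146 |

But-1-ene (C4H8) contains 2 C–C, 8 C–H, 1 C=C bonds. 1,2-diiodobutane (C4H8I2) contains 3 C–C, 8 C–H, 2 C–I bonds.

Let D be the C–C bond energy.
Σ(broken) = 2×D + 8×397 + 1×596 + 1×146 = 3918 + 2D
Σ(formed) = 3×D + 8×397 + 2×248 = 3672 + 3D
ΔH = Σ(broken) − Σ(formed) = (3918 + 2D) − (3672 + 3D) = +246 − D
Setting this equal to −96 kJ gives D = 342 kJ/mol.

D(C–C) ≈ 342 kJ/mol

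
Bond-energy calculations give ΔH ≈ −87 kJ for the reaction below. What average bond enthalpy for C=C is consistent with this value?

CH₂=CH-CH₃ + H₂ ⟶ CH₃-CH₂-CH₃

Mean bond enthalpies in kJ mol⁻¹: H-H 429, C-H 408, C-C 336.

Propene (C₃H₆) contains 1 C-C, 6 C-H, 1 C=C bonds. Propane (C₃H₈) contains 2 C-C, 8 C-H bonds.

D(C=C) ≈ 636 kJ/mol

Let D be the C=C bond energy.
Σ(broken) = 1×336 + 6×408 + 1×D + 1×429 = 3213 + D
Σ(formed) = 2×336 + 8×408 = 3936
ΔH = Σ(broken) − Σ(formed) = (3213 + D) − (3936) = −723 + D
Setting this equal to −87 kJ gives D = 636 kJ/mol.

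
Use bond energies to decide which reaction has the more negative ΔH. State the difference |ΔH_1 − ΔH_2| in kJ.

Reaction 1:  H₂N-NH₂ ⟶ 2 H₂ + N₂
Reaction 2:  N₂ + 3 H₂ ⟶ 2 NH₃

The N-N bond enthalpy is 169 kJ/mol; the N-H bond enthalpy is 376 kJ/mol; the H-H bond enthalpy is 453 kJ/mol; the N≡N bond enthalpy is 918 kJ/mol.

Reaction 1, by 172 kJ

Reaction 1:
  Bonds broken (reactants):
    N-H: 4 × 376 = 1504
    N-N: 1 × 169 = 169
    Σ(broken) = 1673 kJ
  Bonds formed (products):
    H-H: 2 × 453 = 906
    N≡N: 1 × 918 = 918
    Σ(formed) = 1824 kJ
  ΔH_1 = 1673 − 1824 = −151 kJ
Reaction 2:
  Bonds broken (reactants):
    H-H: 3 × 453 = 1359
    N≡N: 1 × 918 = 918
    Σ(broken) = 2277 kJ
  Bonds formed (products):
    N-H: 6 × 376 = 2256
    Σ(formed) = 2256 kJ
  ΔH_2 = 2277 − 2256 = +21 kJ
ΔH_1 − ΔH_2 = −172 kJ, so reaction 1 has the more negative ΔH; |ΔH_1 − ΔH_2| = 172 kJ.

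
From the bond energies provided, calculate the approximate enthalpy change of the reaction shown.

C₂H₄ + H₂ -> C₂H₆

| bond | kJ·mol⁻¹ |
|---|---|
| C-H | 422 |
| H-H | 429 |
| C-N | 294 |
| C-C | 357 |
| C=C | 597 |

Bonds broken (reactants):
  C-H: 4 × 422 = 1688
  C=C: 1 × 597 = 597
  H-H: 1 × 429 = 429
  Σ(broken) = 2714 kJ
Bonds formed (products):
  C-C: 1 × 357 = 357
  C-H: 6 × 422 = 2532
  Σ(formed) = 2889 kJ
ΔH = Σ(broken) − Σ(formed) = 2714 − 2889 = −175 kJ

ΔH ≈ −175 kJ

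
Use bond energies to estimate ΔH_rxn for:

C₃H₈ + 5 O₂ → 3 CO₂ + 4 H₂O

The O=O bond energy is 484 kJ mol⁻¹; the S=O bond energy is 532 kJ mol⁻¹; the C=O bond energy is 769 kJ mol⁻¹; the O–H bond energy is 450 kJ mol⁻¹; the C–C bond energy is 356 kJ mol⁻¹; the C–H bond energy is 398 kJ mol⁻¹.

ΔH ≈ −1898 kJ

Bonds broken (reactants):
  C–C: 2 × 356 = 712
  C–H: 8 × 398 = 3184
  O=O: 5 × 484 = 2420
  Σ(broken) = 6316 kJ
Bonds formed (products):
  C=O: 6 × 769 = 4614
  O–H: 8 × 450 = 3600
  Σ(formed) = 8214 kJ
ΔH = Σ(broken) − Σ(formed) = 6316 − 8214 = −1898 kJ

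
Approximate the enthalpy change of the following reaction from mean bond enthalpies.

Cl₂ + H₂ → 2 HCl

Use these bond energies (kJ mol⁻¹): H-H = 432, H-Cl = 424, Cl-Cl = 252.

Bonds broken (reactants):
  Cl-Cl: 1 × 252 = 252
  H-H: 1 × 432 = 432
  Σ(broken) = 684 kJ
Bonds formed (products):
  H-Cl: 2 × 424 = 848
  Σ(formed) = 848 kJ
ΔH = Σ(broken) − Σ(formed) = 684 − 848 = −164 kJ

ΔH ≈ −164 kJ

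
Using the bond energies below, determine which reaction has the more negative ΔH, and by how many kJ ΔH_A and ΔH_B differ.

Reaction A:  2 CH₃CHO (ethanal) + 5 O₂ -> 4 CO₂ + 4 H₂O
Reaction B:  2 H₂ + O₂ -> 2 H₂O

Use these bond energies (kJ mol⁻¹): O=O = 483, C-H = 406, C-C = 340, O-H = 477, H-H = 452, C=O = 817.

Reaction A:
  Bonds broken (reactants):
    C-C: 2 × 340 = 680
    C-H: 8 × 406 = 3248
    C=O: 2 × 817 = 1634
    O=O: 5 × 483 = 2415
    Σ(broken) = 7977 kJ
  Bonds formed (products):
    C=O: 8 × 817 = 6536
    O-H: 8 × 477 = 3816
    Σ(formed) = 10352 kJ
  ΔH_A = 7977 − 10352 = −2375 kJ
Reaction B:
  Bonds broken (reactants):
    H-H: 2 × 452 = 904
    O=O: 1 × 483 = 483
    Σ(broken) = 1387 kJ
  Bonds formed (products):
    O-H: 4 × 477 = 1908
    Σ(formed) = 1908 kJ
  ΔH_B = 1387 − 1908 = −521 kJ
ΔH_A − ΔH_B = −1854 kJ, so reaction A has the more negative ΔH; |ΔH_A − ΔH_B| = 1854 kJ.

Reaction A, by 1854 kJ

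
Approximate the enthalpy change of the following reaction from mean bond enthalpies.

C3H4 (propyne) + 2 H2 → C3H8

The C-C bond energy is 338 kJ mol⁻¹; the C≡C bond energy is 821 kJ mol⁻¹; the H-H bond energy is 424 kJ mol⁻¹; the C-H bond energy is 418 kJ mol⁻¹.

ΔH ≈ −341 kJ

Bonds broken (reactants):
  C≡C: 1 × 821 = 821
  C-C: 1 × 338 = 338
  C-H: 4 × 418 = 1672
  H-H: 2 × 424 = 848
  Σ(broken) = 3679 kJ
Bonds formed (products):
  C-C: 2 × 338 = 676
  C-H: 8 × 418 = 3344
  Σ(formed) = 4020 kJ
ΔH = Σ(broken) − Σ(formed) = 3679 − 4020 = −341 kJ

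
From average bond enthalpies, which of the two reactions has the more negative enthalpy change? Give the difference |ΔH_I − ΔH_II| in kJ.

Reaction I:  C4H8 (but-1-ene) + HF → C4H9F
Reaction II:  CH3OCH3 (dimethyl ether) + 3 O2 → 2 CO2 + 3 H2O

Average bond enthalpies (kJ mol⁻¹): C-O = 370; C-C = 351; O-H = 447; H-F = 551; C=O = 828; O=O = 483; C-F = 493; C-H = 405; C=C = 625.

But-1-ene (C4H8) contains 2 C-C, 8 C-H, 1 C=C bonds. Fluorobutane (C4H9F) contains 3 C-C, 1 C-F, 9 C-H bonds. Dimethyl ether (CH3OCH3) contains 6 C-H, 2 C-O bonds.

Reaction II, by 1302 kJ

Reaction I:
  Bonds broken (reactants):
    C-C: 2 × 351 = 702
    C-H: 8 × 405 = 3240
    C=C: 1 × 625 = 625
    H-F: 1 × 551 = 551
    Σ(broken) = 5118 kJ
  Bonds formed (products):
    C-C: 3 × 351 = 1053
    C-F: 1 × 493 = 493
    C-H: 9 × 405 = 3645
    Σ(formed) = 5191 kJ
  ΔH_I = 5118 − 5191 = −73 kJ
Reaction II:
  Bonds broken (reactants):
    C-H: 6 × 405 = 2430
    C-O: 2 × 370 = 740
    O=O: 3 × 483 = 1449
    Σ(broken) = 4619 kJ
  Bonds formed (products):
    C=O: 4 × 828 = 3312
    O-H: 6 × 447 = 2682
    Σ(formed) = 5994 kJ
  ΔH_II = 4619 − 5994 = −1375 kJ
ΔH_I − ΔH_II = +1302 kJ, so reaction II has the more negative ΔH; |ΔH_I − ΔH_II| = 1302 kJ.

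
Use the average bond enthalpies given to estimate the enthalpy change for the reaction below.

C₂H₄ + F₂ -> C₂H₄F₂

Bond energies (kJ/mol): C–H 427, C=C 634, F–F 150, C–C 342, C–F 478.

ΔH ≈ −514 kJ

Bonds broken (reactants):
  C–H: 4 × 427 = 1708
  C=C: 1 × 634 = 634
  F–F: 1 × 150 = 150
  Σ(broken) = 2492 kJ
Bonds formed (products):
  C–C: 1 × 342 = 342
  C–F: 2 × 478 = 956
  C–H: 4 × 427 = 1708
  Σ(formed) = 3006 kJ
ΔH = Σ(broken) − Σ(formed) = 2492 − 3006 = −514 kJ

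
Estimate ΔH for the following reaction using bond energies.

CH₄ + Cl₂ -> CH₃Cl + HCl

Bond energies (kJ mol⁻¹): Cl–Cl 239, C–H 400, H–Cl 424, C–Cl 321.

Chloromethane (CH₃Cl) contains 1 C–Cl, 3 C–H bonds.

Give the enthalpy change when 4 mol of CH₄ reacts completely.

Bonds broken (reactants):
  C–H: 4 × 400 = 1600
  Cl–Cl: 1 × 239 = 239
  Σ(broken) = 1839 kJ
Bonds formed (products):
  C–Cl: 1 × 321 = 321
  C–H: 3 × 400 = 1200
  H–Cl: 1 × 424 = 424
  Σ(formed) = 1945 kJ
ΔH = Σ(broken) − Σ(formed) = 1839 − 1945 = −106 kJ
For 4× the reaction as written: 4 × (−106) = −424 kJ

ΔH = −424 kJ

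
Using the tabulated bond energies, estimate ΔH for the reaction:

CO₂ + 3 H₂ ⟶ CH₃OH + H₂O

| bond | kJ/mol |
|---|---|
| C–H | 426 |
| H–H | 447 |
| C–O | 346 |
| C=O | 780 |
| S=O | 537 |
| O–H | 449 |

Bonds broken (reactants):
  C=O: 2 × 780 = 1560
  H–H: 3 × 447 = 1341
  Σ(broken) = 2901 kJ
Bonds formed (products):
  C–H: 3 × 426 = 1278
  C–O: 1 × 346 = 346
  O–H: 3 × 449 = 1347
  Σ(formed) = 2971 kJ
ΔH = Σ(broken) − Σ(formed) = 2901 − 2971 = −70 kJ

ΔH ≈ −70 kJ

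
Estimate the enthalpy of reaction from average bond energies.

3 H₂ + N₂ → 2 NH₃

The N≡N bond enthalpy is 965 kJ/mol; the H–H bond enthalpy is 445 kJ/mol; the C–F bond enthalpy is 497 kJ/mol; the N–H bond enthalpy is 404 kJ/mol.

ΔH ≈ −124 kJ

Bonds broken (reactants):
  H–H: 3 × 445 = 1335
  N≡N: 1 × 965 = 965
  Σ(broken) = 2300 kJ
Bonds formed (products):
  N–H: 6 × 404 = 2424
  Σ(formed) = 2424 kJ
ΔH = Σ(broken) − Σ(formed) = 2300 − 2424 = −124 kJ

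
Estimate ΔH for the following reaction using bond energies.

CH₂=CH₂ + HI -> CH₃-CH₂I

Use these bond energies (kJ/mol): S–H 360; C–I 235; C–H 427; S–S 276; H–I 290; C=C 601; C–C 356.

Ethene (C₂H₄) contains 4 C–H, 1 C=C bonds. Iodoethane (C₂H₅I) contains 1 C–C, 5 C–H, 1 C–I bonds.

ΔH ≈ −127 kJ

Bonds broken (reactants):
  C–H: 4 × 427 = 1708
  C=C: 1 × 601 = 601
  H–I: 1 × 290 = 290
  Σ(broken) = 2599 kJ
Bonds formed (products):
  C–C: 1 × 356 = 356
  C–H: 5 × 427 = 2135
  C–I: 1 × 235 = 235
  Σ(formed) = 2726 kJ
ΔH = Σ(broken) − Σ(formed) = 2599 − 2726 = −127 kJ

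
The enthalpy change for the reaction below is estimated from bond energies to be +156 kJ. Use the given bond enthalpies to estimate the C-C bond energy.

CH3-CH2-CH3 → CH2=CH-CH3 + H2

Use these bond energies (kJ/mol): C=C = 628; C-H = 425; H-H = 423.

D(C-C) ≈ 357 kJ/mol

Let D be the C-C bond energy.
Σ(broken) = 2×D + 8×425 = 3400 + 2D
Σ(formed) = 1×D + 6×425 + 1×628 + 1×423 = 3601 + D
ΔH = Σ(broken) − Σ(formed) = (3400 + 2D) − (3601 + D) = −201 + D
Setting this equal to +156 kJ gives D = 357 kJ/mol.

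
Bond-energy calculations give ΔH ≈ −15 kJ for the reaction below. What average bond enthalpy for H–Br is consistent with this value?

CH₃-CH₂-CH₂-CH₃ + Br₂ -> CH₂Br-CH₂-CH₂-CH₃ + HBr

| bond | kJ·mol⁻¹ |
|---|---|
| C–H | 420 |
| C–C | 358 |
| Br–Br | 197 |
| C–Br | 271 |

D(H–Br) ≈ 361 kJ/mol

Let D be the H–Br bond energy.
Σ(broken) = 1×197 + 3×358 + 10×420 = 5471
Σ(formed) = 1×271 + 3×358 + 9×420 + 1×D = 5125 + D
ΔH = Σ(broken) − Σ(formed) = (5471) − (5125 + D) = +346 − D
Setting this equal to −15 kJ gives D = 361 kJ/mol.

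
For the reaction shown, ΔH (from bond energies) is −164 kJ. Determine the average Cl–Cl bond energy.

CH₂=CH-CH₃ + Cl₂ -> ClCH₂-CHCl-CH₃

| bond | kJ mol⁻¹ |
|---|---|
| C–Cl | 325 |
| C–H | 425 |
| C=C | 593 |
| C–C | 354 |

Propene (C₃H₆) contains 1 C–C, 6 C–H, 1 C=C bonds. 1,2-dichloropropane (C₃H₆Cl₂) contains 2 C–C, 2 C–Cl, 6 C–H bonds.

D(Cl–Cl) ≈ 247 kJ/mol

Let D be the Cl–Cl bond energy.
Σ(broken) = 1×354 + 6×425 + 1×593 + 1×D = 3497 + D
Σ(formed) = 2×354 + 2×325 + 6×425 = 3908
ΔH = Σ(broken) − Σ(formed) = (3497 + D) − (3908) = −411 + D
Setting this equal to −164 kJ gives D = 247 kJ/mol.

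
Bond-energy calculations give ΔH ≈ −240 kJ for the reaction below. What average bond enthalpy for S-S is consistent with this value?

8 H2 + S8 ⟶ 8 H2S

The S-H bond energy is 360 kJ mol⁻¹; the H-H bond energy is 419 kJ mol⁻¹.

D(S-S) ≈ 271 kJ/mol

Let D be the S-S bond energy.
Σ(broken) = 8×419 + 8×D = 3352 + 8D
Σ(formed) = 16×360 = 5760
ΔH = Σ(broken) − Σ(formed) = (3352 + 8D) − (5760) = −2408 + 8D
Setting this equal to −240 kJ gives 8D = 2168, so D = 271 kJ/mol.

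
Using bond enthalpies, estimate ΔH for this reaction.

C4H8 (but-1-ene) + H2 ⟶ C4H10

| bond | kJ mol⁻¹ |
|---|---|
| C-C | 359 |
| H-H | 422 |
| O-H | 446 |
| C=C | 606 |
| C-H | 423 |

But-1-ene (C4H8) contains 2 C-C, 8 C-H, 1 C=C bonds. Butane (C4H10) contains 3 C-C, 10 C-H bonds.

ΔH ≈ −177 kJ

Bonds broken (reactants):
  C-C: 2 × 359 = 718
  C-H: 8 × 423 = 3384
  C=C: 1 × 606 = 606
  H-H: 1 × 422 = 422
  Σ(broken) = 5130 kJ
Bonds formed (products):
  C-C: 3 × 359 = 1077
  C-H: 10 × 423 = 4230
  Σ(formed) = 5307 kJ
ΔH = Σ(broken) − Σ(formed) = 5130 − 5307 = −177 kJ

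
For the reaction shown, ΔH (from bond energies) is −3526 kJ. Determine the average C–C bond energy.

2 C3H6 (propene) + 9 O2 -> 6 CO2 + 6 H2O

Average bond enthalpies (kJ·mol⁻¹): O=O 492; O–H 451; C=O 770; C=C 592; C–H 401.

Let D be the C–C bond energy.
Σ(broken) = 2×D + 12×401 + 2×592 + 9×492 = 10424 + 2D
Σ(formed) = 12×770 + 12×451 = 14652
ΔH = Σ(broken) − Σ(formed) = (10424 + 2D) − (14652) = −4228 + 2D
Setting this equal to −3526 kJ gives 2D = 702, so D = 351 kJ/mol.

D(C–C) ≈ 351 kJ/mol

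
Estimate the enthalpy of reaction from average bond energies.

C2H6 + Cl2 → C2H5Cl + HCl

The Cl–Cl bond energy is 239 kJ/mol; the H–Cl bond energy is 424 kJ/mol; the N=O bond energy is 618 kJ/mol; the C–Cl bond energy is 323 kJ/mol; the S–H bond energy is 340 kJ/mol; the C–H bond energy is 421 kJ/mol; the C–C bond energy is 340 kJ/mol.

Bonds broken (reactants):
  C–C: 1 × 340 = 340
  C–H: 6 × 421 = 2526
  Cl–Cl: 1 × 239 = 239
  Σ(broken) = 3105 kJ
Bonds formed (products):
  C–C: 1 × 340 = 340
  C–Cl: 1 × 323 = 323
  C–H: 5 × 421 = 2105
  H–Cl: 1 × 424 = 424
  Σ(formed) = 3192 kJ
ΔH = Σ(broken) − Σ(formed) = 3105 − 3192 = −87 kJ

ΔH ≈ −87 kJ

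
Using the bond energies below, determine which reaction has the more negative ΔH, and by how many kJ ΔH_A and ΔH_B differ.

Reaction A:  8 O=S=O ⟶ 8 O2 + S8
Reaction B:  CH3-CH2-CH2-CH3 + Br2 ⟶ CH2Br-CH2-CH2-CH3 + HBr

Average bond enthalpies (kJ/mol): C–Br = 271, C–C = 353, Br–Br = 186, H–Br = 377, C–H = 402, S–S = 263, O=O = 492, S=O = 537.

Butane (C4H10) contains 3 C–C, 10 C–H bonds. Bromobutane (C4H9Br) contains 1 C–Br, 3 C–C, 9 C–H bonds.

Reaction A:
  Bonds broken (reactants):
    S=O: 16 × 537 = 8592
    Σ(broken) = 8592 kJ
  Bonds formed (products):
    O=O: 8 × 492 = 3936
    S–S: 8 × 263 = 2104
    Σ(formed) = 6040 kJ
  ΔH_A = 8592 − 6040 = +2552 kJ
Reaction B:
  Bonds broken (reactants):
    Br–Br: 1 × 186 = 186
    C–C: 3 × 353 = 1059
    C–H: 10 × 402 = 4020
    Σ(broken) = 5265 kJ
  Bonds formed (products):
    C–Br: 1 × 271 = 271
    C–C: 3 × 353 = 1059
    C–H: 9 × 402 = 3618
    H–Br: 1 × 377 = 377
    Σ(formed) = 5325 kJ
  ΔH_B = 5265 − 5325 = −60 kJ
ΔH_A − ΔH_B = +2612 kJ, so reaction B has the more negative ΔH; |ΔH_A − ΔH_B| = 2612 kJ.

Reaction B, by 2612 kJ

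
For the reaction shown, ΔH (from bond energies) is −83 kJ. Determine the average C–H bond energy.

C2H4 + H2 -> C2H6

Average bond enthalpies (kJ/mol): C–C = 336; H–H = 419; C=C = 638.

Let D be the C–H bond energy.
Σ(broken) = 4×D + 1×638 + 1×419 = 1057 + 4D
Σ(formed) = 1×336 + 6×D = 336 + 6D
ΔH = Σ(broken) − Σ(formed) = (1057 + 4D) − (336 + 6D) = +721 − 2D
Setting this equal to −83 kJ gives 2D = 804, so D = 402 kJ/mol.

D(C–H) ≈ 402 kJ/mol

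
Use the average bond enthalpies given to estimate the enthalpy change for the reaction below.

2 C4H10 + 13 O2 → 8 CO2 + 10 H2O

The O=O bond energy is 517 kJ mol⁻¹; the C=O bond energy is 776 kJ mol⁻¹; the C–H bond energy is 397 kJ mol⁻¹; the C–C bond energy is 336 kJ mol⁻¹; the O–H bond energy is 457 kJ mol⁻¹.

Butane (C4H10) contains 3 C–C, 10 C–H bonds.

ΔH ≈ −4879 kJ

Bonds broken (reactants):
  C–C: 6 × 336 = 2016
  C–H: 20 × 397 = 7940
  O=O: 13 × 517 = 6721
  Σ(broken) = 16677 kJ
Bonds formed (products):
  C=O: 16 × 776 = 12416
  O–H: 20 × 457 = 9140
  Σ(formed) = 21556 kJ
ΔH = Σ(broken) − Σ(formed) = 16677 − 21556 = −4879 kJ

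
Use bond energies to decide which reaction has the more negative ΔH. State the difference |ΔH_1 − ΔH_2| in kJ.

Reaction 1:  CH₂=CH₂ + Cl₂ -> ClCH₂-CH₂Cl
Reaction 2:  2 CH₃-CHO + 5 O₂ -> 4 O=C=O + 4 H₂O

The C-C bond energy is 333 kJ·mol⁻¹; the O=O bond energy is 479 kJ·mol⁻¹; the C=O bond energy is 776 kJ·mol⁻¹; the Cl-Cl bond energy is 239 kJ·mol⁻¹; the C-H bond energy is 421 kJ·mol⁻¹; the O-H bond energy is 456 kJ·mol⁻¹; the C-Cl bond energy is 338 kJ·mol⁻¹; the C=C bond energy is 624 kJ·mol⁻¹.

Reaction 1:
  Bonds broken (reactants):
    C-H: 4 × 421 = 1684
    C=C: 1 × 624 = 624
    Cl-Cl: 1 × 239 = 239
    Σ(broken) = 2547 kJ
  Bonds formed (products):
    C-C: 1 × 333 = 333
    C-Cl: 2 × 338 = 676
    C-H: 4 × 421 = 1684
    Σ(formed) = 2693 kJ
  ΔH_1 = 2547 − 2693 = −146 kJ
Reaction 2:
  Bonds broken (reactants):
    C-C: 2 × 333 = 666
    C-H: 8 × 421 = 3368
    C=O: 2 × 776 = 1552
    O=O: 5 × 479 = 2395
    Σ(broken) = 7981 kJ
  Bonds formed (products):
    C=O: 8 × 776 = 6208
    O-H: 8 × 456 = 3648
    Σ(formed) = 9856 kJ
  ΔH_2 = 7981 − 9856 = −1875 kJ
ΔH_1 − ΔH_2 = +1729 kJ, so reaction 2 has the more negative ΔH; |ΔH_1 − ΔH_2| = 1729 kJ.

Reaction 2, by 1729 kJ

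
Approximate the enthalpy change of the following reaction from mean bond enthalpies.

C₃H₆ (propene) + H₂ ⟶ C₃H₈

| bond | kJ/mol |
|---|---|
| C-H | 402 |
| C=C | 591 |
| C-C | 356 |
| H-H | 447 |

ΔH ≈ −122 kJ

Bonds broken (reactants):
  C-C: 1 × 356 = 356
  C-H: 6 × 402 = 2412
  C=C: 1 × 591 = 591
  H-H: 1 × 447 = 447
  Σ(broken) = 3806 kJ
Bonds formed (products):
  C-C: 2 × 356 = 712
  C-H: 8 × 402 = 3216
  Σ(formed) = 3928 kJ
ΔH = Σ(broken) − Σ(formed) = 3806 − 3928 = −122 kJ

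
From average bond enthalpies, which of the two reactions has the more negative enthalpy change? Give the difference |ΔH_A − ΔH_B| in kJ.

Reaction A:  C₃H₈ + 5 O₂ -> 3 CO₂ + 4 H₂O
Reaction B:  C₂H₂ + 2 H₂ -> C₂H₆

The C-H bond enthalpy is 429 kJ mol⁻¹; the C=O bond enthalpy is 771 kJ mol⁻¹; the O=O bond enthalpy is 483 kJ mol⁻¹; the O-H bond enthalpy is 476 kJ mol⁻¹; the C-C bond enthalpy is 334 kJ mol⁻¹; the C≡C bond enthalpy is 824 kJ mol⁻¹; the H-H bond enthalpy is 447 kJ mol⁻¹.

Reaction A, by 1587 kJ

Reaction A:
  Bonds broken (reactants):
    C-C: 2 × 334 = 668
    C-H: 8 × 429 = 3432
    O=O: 5 × 483 = 2415
    Σ(broken) = 6515 kJ
  Bonds formed (products):
    C=O: 6 × 771 = 4626
    O-H: 8 × 476 = 3808
    Σ(formed) = 8434 kJ
  ΔH_A = 6515 − 8434 = −1919 kJ
Reaction B:
  Bonds broken (reactants):
    C≡C: 1 × 824 = 824
    C-H: 2 × 429 = 858
    H-H: 2 × 447 = 894
    Σ(broken) = 2576 kJ
  Bonds formed (products):
    C-C: 1 × 334 = 334
    C-H: 6 × 429 = 2574
    Σ(formed) = 2908 kJ
  ΔH_B = 2576 − 2908 = −332 kJ
ΔH_A − ΔH_B = −1587 kJ, so reaction A has the more negative ΔH; |ΔH_A − ΔH_B| = 1587 kJ.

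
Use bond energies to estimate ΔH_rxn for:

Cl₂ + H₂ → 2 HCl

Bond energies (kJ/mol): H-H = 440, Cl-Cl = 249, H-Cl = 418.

ΔH ≈ −147 kJ

Bonds broken (reactants):
  Cl-Cl: 1 × 249 = 249
  H-H: 1 × 440 = 440
  Σ(broken) = 689 kJ
Bonds formed (products):
  H-Cl: 2 × 418 = 836
  Σ(formed) = 836 kJ
ΔH = Σ(broken) − Σ(formed) = 689 − 836 = −147 kJ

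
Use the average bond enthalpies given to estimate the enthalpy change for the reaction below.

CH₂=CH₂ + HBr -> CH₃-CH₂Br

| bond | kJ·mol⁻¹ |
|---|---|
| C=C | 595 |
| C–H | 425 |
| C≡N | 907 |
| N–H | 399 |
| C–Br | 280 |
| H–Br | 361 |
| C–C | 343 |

Bonds broken (reactants):
  C–H: 4 × 425 = 1700
  C=C: 1 × 595 = 595
  H–Br: 1 × 361 = 361
  Σ(broken) = 2656 kJ
Bonds formed (products):
  C–Br: 1 × 280 = 280
  C–C: 1 × 343 = 343
  C–H: 5 × 425 = 2125
  Σ(formed) = 2748 kJ
ΔH = Σ(broken) − Σ(formed) = 2656 − 2748 = −92 kJ

ΔH ≈ −92 kJ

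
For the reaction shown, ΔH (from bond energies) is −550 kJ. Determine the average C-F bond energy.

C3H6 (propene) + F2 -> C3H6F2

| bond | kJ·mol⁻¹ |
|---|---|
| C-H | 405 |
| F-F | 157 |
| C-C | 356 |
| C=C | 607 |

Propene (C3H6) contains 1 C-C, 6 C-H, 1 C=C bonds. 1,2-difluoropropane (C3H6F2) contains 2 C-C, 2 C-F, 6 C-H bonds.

D(C-F) ≈ 479 kJ/mol

Let D be the C-F bond energy.
Σ(broken) = 1×356 + 6×405 + 1×607 + 1×157 = 3550
Σ(formed) = 2×356 + 2×D + 6×405 = 3142 + 2D
ΔH = Σ(broken) − Σ(formed) = (3550) − (3142 + 2D) = +408 − 2D
Setting this equal to −550 kJ gives 2D = 958, so D = 479 kJ/mol.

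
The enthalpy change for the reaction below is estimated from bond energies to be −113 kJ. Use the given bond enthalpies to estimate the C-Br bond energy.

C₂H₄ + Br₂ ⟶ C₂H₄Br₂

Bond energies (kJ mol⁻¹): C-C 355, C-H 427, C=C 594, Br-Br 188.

Let D be the C-Br bond energy.
Σ(broken) = 1×188 + 4×427 + 1×594 = 2490
Σ(formed) = 2×D + 1×355 + 4×427 = 2063 + 2D
ΔH = Σ(broken) − Σ(formed) = (2490) − (2063 + 2D) = +427 − 2D
Setting this equal to −113 kJ gives 2D = 540, so D = 270 kJ/mol.

D(C-Br) ≈ 270 kJ/mol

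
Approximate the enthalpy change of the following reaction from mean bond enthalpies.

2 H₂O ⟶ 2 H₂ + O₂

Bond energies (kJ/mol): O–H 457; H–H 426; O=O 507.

ΔH ≈ +469 kJ

Bonds broken (reactants):
  O–H: 4 × 457 = 1828
  Σ(broken) = 1828 kJ
Bonds formed (products):
  H–H: 2 × 426 = 852
  O=O: 1 × 507 = 507
  Σ(formed) = 1359 kJ
ΔH = Σ(broken) − Σ(formed) = 1828 − 1359 = +469 kJ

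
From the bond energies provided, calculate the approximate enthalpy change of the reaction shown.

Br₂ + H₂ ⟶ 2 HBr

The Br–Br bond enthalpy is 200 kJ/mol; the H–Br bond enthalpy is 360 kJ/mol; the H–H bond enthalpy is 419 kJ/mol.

Bonds broken (reactants):
  Br–Br: 1 × 200 = 200
  H–H: 1 × 419 = 419
  Σ(broken) = 619 kJ
Bonds formed (products):
  H–Br: 2 × 360 = 720
  Σ(formed) = 720 kJ
ΔH = Σ(broken) − Σ(formed) = 619 − 720 = −101 kJ

ΔH ≈ −101 kJ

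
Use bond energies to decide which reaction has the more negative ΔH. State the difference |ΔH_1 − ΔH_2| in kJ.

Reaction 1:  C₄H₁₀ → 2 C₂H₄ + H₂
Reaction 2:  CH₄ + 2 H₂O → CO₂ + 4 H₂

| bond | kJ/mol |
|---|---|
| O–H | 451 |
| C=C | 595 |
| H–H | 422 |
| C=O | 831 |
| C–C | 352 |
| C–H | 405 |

Reaction 2, by 180 kJ

Reaction 1:
  Bonds broken (reactants):
    C–C: 3 × 352 = 1056
    C–H: 10 × 405 = 4050
    Σ(broken) = 5106 kJ
  Bonds formed (products):
    C–H: 8 × 405 = 3240
    C=C: 2 × 595 = 1190
    H–H: 1 × 422 = 422
    Σ(formed) = 4852 kJ
  ΔH_1 = 5106 − 4852 = +254 kJ
Reaction 2:
  Bonds broken (reactants):
    C–H: 4 × 405 = 1620
    O–H: 4 × 451 = 1804
    Σ(broken) = 3424 kJ
  Bonds formed (products):
    C=O: 2 × 831 = 1662
    H–H: 4 × 422 = 1688
    Σ(formed) = 3350 kJ
  ΔH_2 = 3424 − 3350 = +74 kJ
ΔH_1 − ΔH_2 = +180 kJ, so reaction 2 has the more negative ΔH; |ΔH_1 − ΔH_2| = 180 kJ.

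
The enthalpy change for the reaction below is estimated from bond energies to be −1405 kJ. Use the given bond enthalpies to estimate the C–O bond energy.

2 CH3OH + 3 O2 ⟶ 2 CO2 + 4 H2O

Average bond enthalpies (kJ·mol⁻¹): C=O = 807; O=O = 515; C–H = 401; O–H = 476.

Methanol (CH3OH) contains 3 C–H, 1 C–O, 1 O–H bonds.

D(C–O) ≈ 364 kJ/mol

Let D be the C–O bond energy.
Σ(broken) = 6×401 + 2×D + 2×476 + 3×515 = 4903 + 2D
Σ(formed) = 4×807 + 8×476 = 7036
ΔH = Σ(broken) − Σ(formed) = (4903 + 2D) − (7036) = −2133 + 2D
Setting this equal to −1405 kJ gives 2D = 728, so D = 364 kJ/mol.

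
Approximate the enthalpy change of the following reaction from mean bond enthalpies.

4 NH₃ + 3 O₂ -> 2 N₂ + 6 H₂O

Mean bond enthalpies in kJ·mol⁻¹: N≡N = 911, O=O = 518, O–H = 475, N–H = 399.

ΔH ≈ −1180 kJ

Bonds broken (reactants):
  N–H: 12 × 399 = 4788
  O=O: 3 × 518 = 1554
  Σ(broken) = 6342 kJ
Bonds formed (products):
  N≡N: 2 × 911 = 1822
  O–H: 12 × 475 = 5700
  Σ(formed) = 7522 kJ
ΔH = Σ(broken) − Σ(formed) = 6342 − 7522 = −1180 kJ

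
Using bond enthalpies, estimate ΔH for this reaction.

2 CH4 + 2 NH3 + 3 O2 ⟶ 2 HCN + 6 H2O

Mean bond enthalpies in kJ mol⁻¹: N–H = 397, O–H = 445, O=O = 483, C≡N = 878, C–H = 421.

Bonds broken (reactants):
  C–H: 8 × 421 = 3368
  N–H: 6 × 397 = 2382
  O=O: 3 × 483 = 1449
  Σ(broken) = 7199 kJ
Bonds formed (products):
  C≡N: 2 × 878 = 1756
  C–H: 2 × 421 = 842
  O–H: 12 × 445 = 5340
  Σ(formed) = 7938 kJ
ΔH = Σ(broken) − Σ(formed) = 7199 − 7938 = −739 kJ

ΔH ≈ −739 kJ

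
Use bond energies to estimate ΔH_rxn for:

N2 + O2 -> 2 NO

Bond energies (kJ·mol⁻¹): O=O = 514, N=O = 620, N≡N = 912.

Bonds broken (reactants):
  N≡N: 1 × 912 = 912
  O=O: 1 × 514 = 514
  Σ(broken) = 1426 kJ
Bonds formed (products):
  N=O: 2 × 620 = 1240
  Σ(formed) = 1240 kJ
ΔH = Σ(broken) − Σ(formed) = 1426 − 1240 = +186 kJ

ΔH ≈ +186 kJ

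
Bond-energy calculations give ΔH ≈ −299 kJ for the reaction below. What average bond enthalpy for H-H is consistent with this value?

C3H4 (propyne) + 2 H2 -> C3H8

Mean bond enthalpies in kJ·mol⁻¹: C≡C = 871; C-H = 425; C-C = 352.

Let D be the H-H bond energy.
Σ(broken) = 1×871 + 1×352 + 4×425 + 2×D = 2923 + 2D
Σ(formed) = 2×352 + 8×425 = 4104
ΔH = Σ(broken) − Σ(formed) = (2923 + 2D) − (4104) = −1181 + 2D
Setting this equal to −299 kJ gives 2D = 882, so D = 441 kJ/mol.

D(H-H) ≈ 441 kJ/mol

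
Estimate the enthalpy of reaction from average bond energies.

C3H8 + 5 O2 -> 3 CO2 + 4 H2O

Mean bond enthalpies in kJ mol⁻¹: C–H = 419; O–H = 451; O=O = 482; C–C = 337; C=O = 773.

Bonds broken (reactants):
  C–C: 2 × 337 = 674
  C–H: 8 × 419 = 3352
  O=O: 5 × 482 = 2410
  Σ(broken) = 6436 kJ
Bonds formed (products):
  C=O: 6 × 773 = 4638
  O–H: 8 × 451 = 3608
  Σ(formed) = 8246 kJ
ΔH = Σ(broken) − Σ(formed) = 6436 − 8246 = −1810 kJ

ΔH ≈ −1810 kJ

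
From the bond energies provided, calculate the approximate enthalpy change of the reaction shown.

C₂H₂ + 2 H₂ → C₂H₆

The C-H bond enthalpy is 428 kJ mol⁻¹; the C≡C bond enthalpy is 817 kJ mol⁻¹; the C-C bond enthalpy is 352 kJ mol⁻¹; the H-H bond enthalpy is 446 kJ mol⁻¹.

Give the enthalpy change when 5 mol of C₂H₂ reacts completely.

Bonds broken (reactants):
  C≡C: 1 × 817 = 817
  C-H: 2 × 428 = 856
  H-H: 2 × 446 = 892
  Σ(broken) = 2565 kJ
Bonds formed (products):
  C-C: 1 × 352 = 352
  C-H: 6 × 428 = 2568
  Σ(formed) = 2920 kJ
ΔH = Σ(broken) − Σ(formed) = 2565 − 2920 = −355 kJ
For 5× the reaction as written: 5 × (−355) = −1775 kJ

ΔH = −1775 kJ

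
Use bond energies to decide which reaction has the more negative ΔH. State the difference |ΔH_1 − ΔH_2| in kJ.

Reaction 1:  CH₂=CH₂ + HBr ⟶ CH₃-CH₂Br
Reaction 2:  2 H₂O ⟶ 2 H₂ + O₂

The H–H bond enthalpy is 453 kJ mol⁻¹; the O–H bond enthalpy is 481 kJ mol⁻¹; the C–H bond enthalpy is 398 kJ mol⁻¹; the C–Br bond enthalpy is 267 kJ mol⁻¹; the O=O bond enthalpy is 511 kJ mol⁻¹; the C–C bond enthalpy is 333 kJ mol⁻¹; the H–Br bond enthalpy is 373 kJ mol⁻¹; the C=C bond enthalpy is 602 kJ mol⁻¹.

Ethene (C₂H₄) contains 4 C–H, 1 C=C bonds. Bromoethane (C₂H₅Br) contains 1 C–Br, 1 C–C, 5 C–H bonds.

Reaction 1, by 530 kJ

Reaction 1:
  Bonds broken (reactants):
    C–H: 4 × 398 = 1592
    C=C: 1 × 602 = 602
    H–Br: 1 × 373 = 373
    Σ(broken) = 2567 kJ
  Bonds formed (products):
    C–Br: 1 × 267 = 267
    C–C: 1 × 333 = 333
    C–H: 5 × 398 = 1990
    Σ(formed) = 2590 kJ
  ΔH_1 = 2567 − 2590 = −23 kJ
Reaction 2:
  Bonds broken (reactants):
    O–H: 4 × 481 = 1924
    Σ(broken) = 1924 kJ
  Bonds formed (products):
    H–H: 2 × 453 = 906
    O=O: 1 × 511 = 511
    Σ(formed) = 1417 kJ
  ΔH_2 = 1924 − 1417 = +507 kJ
ΔH_1 − ΔH_2 = −530 kJ, so reaction 1 has the more negative ΔH; |ΔH_1 − ΔH_2| = 530 kJ.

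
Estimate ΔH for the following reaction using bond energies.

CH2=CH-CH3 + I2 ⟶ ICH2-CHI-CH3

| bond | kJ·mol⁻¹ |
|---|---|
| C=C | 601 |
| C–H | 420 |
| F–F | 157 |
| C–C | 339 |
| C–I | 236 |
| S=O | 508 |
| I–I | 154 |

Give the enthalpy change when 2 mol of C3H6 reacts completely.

ΔH = −112 kJ

Bonds broken (reactants):
  C–C: 1 × 339 = 339
  C–H: 6 × 420 = 2520
  C=C: 1 × 601 = 601
  I–I: 1 × 154 = 154
  Σ(broken) = 3614 kJ
Bonds formed (products):
  C–C: 2 × 339 = 678
  C–H: 6 × 420 = 2520
  C–I: 2 × 236 = 472
  Σ(formed) = 3670 kJ
ΔH = Σ(broken) − Σ(formed) = 3614 − 3670 = −56 kJ
For 2× the reaction as written: 2 × (−56) = −112 kJ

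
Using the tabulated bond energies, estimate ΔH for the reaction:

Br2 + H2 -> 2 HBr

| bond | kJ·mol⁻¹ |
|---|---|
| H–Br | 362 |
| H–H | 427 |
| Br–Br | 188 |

Bonds broken (reactants):
  Br–Br: 1 × 188 = 188
  H–H: 1 × 427 = 427
  Σ(broken) = 615 kJ
Bonds formed (products):
  H–Br: 2 × 362 = 724
  Σ(formed) = 724 kJ
ΔH = Σ(broken) − Σ(formed) = 615 − 724 = −109 kJ

ΔH ≈ −109 kJ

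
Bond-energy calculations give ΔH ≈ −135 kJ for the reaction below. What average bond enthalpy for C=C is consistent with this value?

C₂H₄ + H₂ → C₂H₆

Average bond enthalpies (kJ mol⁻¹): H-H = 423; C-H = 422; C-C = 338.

Let D be the C=C bond energy.
Σ(broken) = 4×422 + 1×D + 1×423 = 2111 + D
Σ(formed) = 1×338 + 6×422 = 2870
ΔH = Σ(broken) − Σ(formed) = (2111 + D) − (2870) = −759 + D
Setting this equal to −135 kJ gives D = 624 kJ/mol.

D(C=C) ≈ 624 kJ/mol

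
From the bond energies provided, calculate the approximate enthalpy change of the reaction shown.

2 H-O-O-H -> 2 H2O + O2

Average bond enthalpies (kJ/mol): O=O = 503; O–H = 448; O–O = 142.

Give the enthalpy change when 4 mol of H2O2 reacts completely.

Bonds broken (reactants):
  O–H: 4 × 448 = 1792
  O–O: 2 × 142 = 284
  Σ(broken) = 2076 kJ
Bonds formed (products):
  O–H: 4 × 448 = 1792
  O=O: 1 × 503 = 503
  Σ(formed) = 2295 kJ
ΔH = Σ(broken) − Σ(formed) = 2076 − 2295 = −219 kJ
For 2× the reaction as written: 2 × (−219) = −438 kJ

ΔH = −438 kJ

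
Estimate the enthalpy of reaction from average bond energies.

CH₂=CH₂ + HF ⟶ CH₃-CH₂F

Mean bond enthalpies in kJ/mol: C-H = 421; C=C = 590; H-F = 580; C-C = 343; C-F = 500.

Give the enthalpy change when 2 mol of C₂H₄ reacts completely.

Bonds broken (reactants):
  C-H: 4 × 421 = 1684
  C=C: 1 × 590 = 590
  H-F: 1 × 580 = 580
  Σ(broken) = 2854 kJ
Bonds formed (products):
  C-C: 1 × 343 = 343
  C-F: 1 × 500 = 500
  C-H: 5 × 421 = 2105
  Σ(formed) = 2948 kJ
ΔH = Σ(broken) − Σ(formed) = 2854 − 2948 = −94 kJ
For 2× the reaction as written: 2 × (−94) = −188 kJ

ΔH = −188 kJ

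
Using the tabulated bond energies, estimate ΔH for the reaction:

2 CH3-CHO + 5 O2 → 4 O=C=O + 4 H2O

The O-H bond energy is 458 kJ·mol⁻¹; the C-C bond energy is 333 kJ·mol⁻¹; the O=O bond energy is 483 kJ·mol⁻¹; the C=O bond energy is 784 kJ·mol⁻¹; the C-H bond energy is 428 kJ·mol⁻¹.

Bonds broken (reactants):
  C-C: 2 × 333 = 666
  C-H: 8 × 428 = 3424
  C=O: 2 × 784 = 1568
  O=O: 5 × 483 = 2415
  Σ(broken) = 8073 kJ
Bonds formed (products):
  C=O: 8 × 784 = 6272
  O-H: 8 × 458 = 3664
  Σ(formed) = 9936 kJ
ΔH = Σ(broken) − Σ(formed) = 8073 − 9936 = −1863 kJ

ΔH ≈ −1863 kJ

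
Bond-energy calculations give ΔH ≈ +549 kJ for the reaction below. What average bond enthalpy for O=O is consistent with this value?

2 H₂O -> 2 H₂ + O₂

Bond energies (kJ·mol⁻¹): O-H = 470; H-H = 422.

Let D be the O=O bond energy.
Σ(broken) = 4×470 = 1880
Σ(formed) = 2×422 + 1×D = 844 + D
ΔH = Σ(broken) − Σ(formed) = (1880) − (844 + D) = +1036 − D
Setting this equal to +549 kJ gives D = 487 kJ/mol.

D(O=O) ≈ 487 kJ/mol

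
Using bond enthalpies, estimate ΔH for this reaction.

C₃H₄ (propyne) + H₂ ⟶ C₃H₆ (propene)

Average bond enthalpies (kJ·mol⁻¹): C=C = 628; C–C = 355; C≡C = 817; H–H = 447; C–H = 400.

Bonds broken (reactants):
  C≡C: 1 × 817 = 817
  C–C: 1 × 355 = 355
  C–H: 4 × 400 = 1600
  H–H: 1 × 447 = 447
  Σ(broken) = 3219 kJ
Bonds formed (products):
  C–C: 1 × 355 = 355
  C–H: 6 × 400 = 2400
  C=C: 1 × 628 = 628
  Σ(formed) = 3383 kJ
ΔH = Σ(broken) − Σ(formed) = 3219 − 3383 = −164 kJ

ΔH ≈ −164 kJ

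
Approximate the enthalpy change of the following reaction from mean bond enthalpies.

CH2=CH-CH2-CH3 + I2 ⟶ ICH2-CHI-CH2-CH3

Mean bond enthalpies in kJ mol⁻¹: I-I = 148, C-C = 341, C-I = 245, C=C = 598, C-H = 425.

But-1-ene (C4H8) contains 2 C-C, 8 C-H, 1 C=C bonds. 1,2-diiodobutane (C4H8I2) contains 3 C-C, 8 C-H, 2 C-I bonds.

Bonds broken (reactants):
  C-C: 2 × 341 = 682
  C-H: 8 × 425 = 3400
  C=C: 1 × 598 = 598
  I-I: 1 × 148 = 148
  Σ(broken) = 4828 kJ
Bonds formed (products):
  C-C: 3 × 341 = 1023
  C-H: 8 × 425 = 3400
  C-I: 2 × 245 = 490
  Σ(formed) = 4913 kJ
ΔH = Σ(broken) − Σ(formed) = 4828 − 4913 = −85 kJ

ΔH ≈ −85 kJ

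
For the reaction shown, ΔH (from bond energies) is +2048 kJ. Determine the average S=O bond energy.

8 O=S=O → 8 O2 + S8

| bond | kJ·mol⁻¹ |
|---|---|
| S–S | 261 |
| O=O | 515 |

Let D be the S=O bond energy.
Σ(broken) = 16×D = 16D
Σ(formed) = 8×515 + 8×261 = 6208
ΔH = Σ(broken) − Σ(formed) = (16D) − (6208) = −6208 + 16D
Setting this equal to +2048 kJ gives 16D = 8256, so D = 516 kJ/mol.

D(S=O) ≈ 516 kJ/mol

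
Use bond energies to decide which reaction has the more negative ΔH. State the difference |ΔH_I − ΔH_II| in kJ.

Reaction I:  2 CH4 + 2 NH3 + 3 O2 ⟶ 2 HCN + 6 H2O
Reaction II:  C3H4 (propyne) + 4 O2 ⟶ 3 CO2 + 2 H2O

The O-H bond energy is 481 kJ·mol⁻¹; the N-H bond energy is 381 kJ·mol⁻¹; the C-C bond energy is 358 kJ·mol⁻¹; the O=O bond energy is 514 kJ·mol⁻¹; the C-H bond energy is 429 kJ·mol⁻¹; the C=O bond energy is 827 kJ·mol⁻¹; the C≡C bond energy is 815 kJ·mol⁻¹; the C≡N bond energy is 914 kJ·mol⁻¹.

Reaction II, by 743 kJ

Reaction I:
  Bonds broken (reactants):
    C-H: 8 × 429 = 3432
    N-H: 6 × 381 = 2286
    O=O: 3 × 514 = 1542
    Σ(broken) = 7260 kJ
  Bonds formed (products):
    C≡N: 2 × 914 = 1828
    C-H: 2 × 429 = 858
    O-H: 12 × 481 = 5772
    Σ(formed) = 8458 kJ
  ΔH_I = 7260 − 8458 = −1198 kJ
Reaction II:
  Bonds broken (reactants):
    C≡C: 1 × 815 = 815
    C-C: 1 × 358 = 358
    C-H: 4 × 429 = 1716
    O=O: 4 × 514 = 2056
    Σ(broken) = 4945 kJ
  Bonds formed (products):
    C=O: 6 × 827 = 4962
    O-H: 4 × 481 = 1924
    Σ(formed) = 6886 kJ
  ΔH_II = 4945 − 6886 = −1941 kJ
ΔH_I − ΔH_II = +743 kJ, so reaction II has the more negative ΔH; |ΔH_I − ΔH_II| = 743 kJ.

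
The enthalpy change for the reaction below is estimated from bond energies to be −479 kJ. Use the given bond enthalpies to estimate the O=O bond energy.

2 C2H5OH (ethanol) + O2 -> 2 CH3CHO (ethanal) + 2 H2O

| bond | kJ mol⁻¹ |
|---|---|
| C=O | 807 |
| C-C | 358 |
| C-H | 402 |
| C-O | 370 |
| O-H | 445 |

Let D be the O=O bond energy.
Σ(broken) = 2×358 + 10×402 + 2×370 + 2×445 + 1×D = 6366 + D
Σ(formed) = 2×358 + 8×402 + 2×807 + 4×445 = 7326
ΔH = Σ(broken) − Σ(formed) = (6366 + D) − (7326) = −960 + D
Setting this equal to −479 kJ gives D = 481 kJ/mol.

D(O=O) ≈ 481 kJ/mol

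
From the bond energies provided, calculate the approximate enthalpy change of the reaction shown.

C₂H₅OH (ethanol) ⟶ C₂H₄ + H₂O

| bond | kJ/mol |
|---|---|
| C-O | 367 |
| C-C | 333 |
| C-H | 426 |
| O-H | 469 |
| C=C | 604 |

Bonds broken (reactants):
  C-C: 1 × 333 = 333
  C-H: 5 × 426 = 2130
  C-O: 1 × 367 = 367
  O-H: 1 × 469 = 469
  Σ(broken) = 3299 kJ
Bonds formed (products):
  C-H: 4 × 426 = 1704
  C=C: 1 × 604 = 604
  O-H: 2 × 469 = 938
  Σ(formed) = 3246 kJ
ΔH = Σ(broken) − Σ(formed) = 3299 − 3246 = +53 kJ

ΔH ≈ +53 kJ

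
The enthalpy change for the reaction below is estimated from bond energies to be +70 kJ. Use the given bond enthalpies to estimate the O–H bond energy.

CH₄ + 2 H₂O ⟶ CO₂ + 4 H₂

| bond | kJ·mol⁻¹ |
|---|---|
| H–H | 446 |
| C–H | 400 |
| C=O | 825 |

Let D be the O–H bond energy.
Σ(broken) = 4×400 + 4×D = 1600 + 4D
Σ(formed) = 2×825 + 4×446 = 3434
ΔH = Σ(broken) − Σ(formed) = (1600 + 4D) − (3434) = −1834 + 4D
Setting this equal to +70 kJ gives 4D = 1904, so D = 476 kJ/mol.

D(O–H) ≈ 476 kJ/mol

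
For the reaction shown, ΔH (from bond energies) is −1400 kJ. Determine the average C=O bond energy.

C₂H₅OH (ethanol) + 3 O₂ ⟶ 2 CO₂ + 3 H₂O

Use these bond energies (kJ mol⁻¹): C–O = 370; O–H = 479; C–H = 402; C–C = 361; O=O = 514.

Let D be the C=O bond energy.
Σ(broken) = 1×361 + 5×402 + 1×370 + 1×479 + 3×514 = 4762
Σ(formed) = 4×D + 6×479 = 2874 + 4D
ΔH = Σ(broken) − Σ(formed) = (4762) − (2874 + 4D) = +1888 − 4D
Setting this equal to −1400 kJ gives 4D = 3288, so D = 822 kJ/mol.

D(C=O) ≈ 822 kJ/mol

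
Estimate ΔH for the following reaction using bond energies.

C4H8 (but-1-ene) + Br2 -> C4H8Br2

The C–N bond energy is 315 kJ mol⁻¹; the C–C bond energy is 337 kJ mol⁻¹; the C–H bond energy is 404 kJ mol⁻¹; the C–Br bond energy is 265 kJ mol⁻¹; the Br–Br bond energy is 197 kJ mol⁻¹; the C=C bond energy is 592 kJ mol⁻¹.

Bonds broken (reactants):
  Br–Br: 1 × 197 = 197
  C–C: 2 × 337 = 674
  C–H: 8 × 404 = 3232
  C=C: 1 × 592 = 592
  Σ(broken) = 4695 kJ
Bonds formed (products):
  C–Br: 2 × 265 = 530
  C–C: 3 × 337 = 1011
  C–H: 8 × 404 = 3232
  Σ(formed) = 4773 kJ
ΔH = Σ(broken) − Σ(formed) = 4695 − 4773 = −78 kJ

ΔH ≈ −78 kJ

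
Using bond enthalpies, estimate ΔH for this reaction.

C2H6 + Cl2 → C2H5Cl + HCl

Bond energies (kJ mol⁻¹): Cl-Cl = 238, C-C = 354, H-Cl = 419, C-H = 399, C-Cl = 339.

Bonds broken (reactants):
  C-C: 1 × 354 = 354
  C-H: 6 × 399 = 2394
  Cl-Cl: 1 × 238 = 238
  Σ(broken) = 2986 kJ
Bonds formed (products):
  C-C: 1 × 354 = 354
  C-Cl: 1 × 339 = 339
  C-H: 5 × 399 = 1995
  H-Cl: 1 × 419 = 419
  Σ(formed) = 3107 kJ
ΔH = Σ(broken) − Σ(formed) = 2986 − 3107 = −121 kJ

ΔH ≈ −121 kJ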